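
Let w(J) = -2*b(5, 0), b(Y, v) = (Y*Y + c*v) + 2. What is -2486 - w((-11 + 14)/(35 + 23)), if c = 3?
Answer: -2432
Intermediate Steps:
b(Y, v) = 2 + Y² + 3*v (b(Y, v) = (Y*Y + 3*v) + 2 = (Y² + 3*v) + 2 = 2 + Y² + 3*v)
w(J) = -54 (w(J) = -2*(2 + 5² + 3*0) = -2*(2 + 25 + 0) = -2*27 = -54)
-2486 - w((-11 + 14)/(35 + 23)) = -2486 - 1*(-54) = -2486 + 54 = -2432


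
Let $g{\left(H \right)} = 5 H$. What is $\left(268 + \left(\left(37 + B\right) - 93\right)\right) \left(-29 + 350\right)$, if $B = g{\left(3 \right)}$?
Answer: $72867$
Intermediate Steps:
$B = 15$ ($B = 5 \cdot 3 = 15$)
$\left(268 + \left(\left(37 + B\right) - 93\right)\right) \left(-29 + 350\right) = \left(268 + \left(\left(37 + 15\right) - 93\right)\right) \left(-29 + 350\right) = \left(268 + \left(52 - 93\right)\right) 321 = \left(268 - 41\right) 321 = 227 \cdot 321 = 72867$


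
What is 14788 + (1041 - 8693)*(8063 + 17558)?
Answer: -196037104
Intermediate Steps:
14788 + (1041 - 8693)*(8063 + 17558) = 14788 - 7652*25621 = 14788 - 196051892 = -196037104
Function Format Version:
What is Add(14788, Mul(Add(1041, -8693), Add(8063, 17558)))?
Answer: -196037104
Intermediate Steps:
Add(14788, Mul(Add(1041, -8693), Add(8063, 17558))) = Add(14788, Mul(-7652, 25621)) = Add(14788, -196051892) = -196037104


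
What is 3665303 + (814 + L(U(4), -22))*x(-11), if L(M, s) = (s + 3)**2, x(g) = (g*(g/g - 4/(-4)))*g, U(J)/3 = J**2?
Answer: 3949653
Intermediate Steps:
U(J) = 3*J**2
x(g) = 2*g**2 (x(g) = (g*(1 - 4*(-1/4)))*g = (g*(1 + 1))*g = (g*2)*g = (2*g)*g = 2*g**2)
L(M, s) = (3 + s)**2
3665303 + (814 + L(U(4), -22))*x(-11) = 3665303 + (814 + (3 - 22)**2)*(2*(-11)**2) = 3665303 + (814 + (-19)**2)*(2*121) = 3665303 + (814 + 361)*242 = 3665303 + 1175*242 = 3665303 + 284350 = 3949653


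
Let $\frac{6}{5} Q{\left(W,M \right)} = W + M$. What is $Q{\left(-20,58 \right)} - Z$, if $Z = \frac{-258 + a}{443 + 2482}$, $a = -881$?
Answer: $\frac{93764}{2925} \approx 32.056$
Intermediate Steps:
$Q{\left(W,M \right)} = \frac{5 M}{6} + \frac{5 W}{6}$ ($Q{\left(W,M \right)} = \frac{5 \left(W + M\right)}{6} = \frac{5 \left(M + W\right)}{6} = \frac{5 M}{6} + \frac{5 W}{6}$)
$Z = - \frac{1139}{2925}$ ($Z = \frac{-258 - 881}{443 + 2482} = - \frac{1139}{2925} \approx -0.3894$)
$Q{\left(-20,58 \right)} - Z = \left(\frac{5}{6} \cdot 58 + \frac{5}{6} \left(-20\right)\right) - - \frac{1139}{2925} = \left(\frac{145}{3} - \frac{50}{3}\right) + \frac{1139}{2925} = \frac{95}{3} + \frac{1139}{2925} = \frac{93764}{2925}$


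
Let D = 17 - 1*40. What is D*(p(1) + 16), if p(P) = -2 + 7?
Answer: -483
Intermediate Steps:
D = -23 (D = 17 - 40 = -23)
p(P) = 5
D*(p(1) + 16) = -23*(5 + 16) = -23*21 = -483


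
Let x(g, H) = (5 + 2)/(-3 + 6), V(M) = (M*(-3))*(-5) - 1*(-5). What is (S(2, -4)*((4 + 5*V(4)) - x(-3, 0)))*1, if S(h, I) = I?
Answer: -3920/3 ≈ -1306.7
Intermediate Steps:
V(M) = 5 + 15*M (V(M) = -3*M*(-5) + 5 = 15*M + 5 = 5 + 15*M)
x(g, H) = 7/3
(S(2, -4)*((4 + 5*V(4)) - x(-3, 0)))*1 = -4*((4 + 5*(5 + 15*4)) - 1*7/3)*1 = -4*((4 + 5*(5 + 60)) - 7/3)*1 = -4*((4 + 5*65) - 7/3)*1 = -4*((4 + 325) - 7/3)*1 = -4*(329 - 7/3)*1 = -4*980/3*1 = -3920/3*1 = -3920/3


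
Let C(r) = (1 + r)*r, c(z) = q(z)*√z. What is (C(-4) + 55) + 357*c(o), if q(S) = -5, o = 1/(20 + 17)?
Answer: 67 - 1785*√37/37 ≈ -226.45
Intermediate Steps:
o = 1/37 ≈ 0.027027
c(z) = -5*√z
C(r) = r*(1 + r)
(C(-4) + 55) + 357*c(o) = (-4*(1 - 4) + 55) + 357*(-5*√37/37) = (-4*(-3) + 55) + 357*(-5*√37/37) = (12 + 55) + 357*(-5*√37/37) = 67 - 1785*√37/37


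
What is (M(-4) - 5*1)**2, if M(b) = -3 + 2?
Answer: 36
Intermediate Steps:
M(b) = -1
(M(-4) - 5*1)**2 = (-1 - 5*1)**2 = (-1 - 5)**2 = (-6)**2 = 36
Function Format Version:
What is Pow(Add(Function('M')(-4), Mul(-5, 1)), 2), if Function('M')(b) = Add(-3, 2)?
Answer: 36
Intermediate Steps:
Function('M')(b) = -1
Pow(Add(Function('M')(-4), Mul(-5, 1)), 2) = Pow(Add(-1, Mul(-5, 1)), 2) = Pow(Add(-1, -5), 2) = Pow(-6, 2) = 36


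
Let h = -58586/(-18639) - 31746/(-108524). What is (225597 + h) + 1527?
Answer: 17670329617247/77799186 ≈ 2.2713e+5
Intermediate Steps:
h = 267296183/77799186 (h = -58586*(-1/18639) - 31746*(-1/108524) = 58586/18639 + 1221/4174 = 267296183/77799186 ≈ 3.4357)
(225597 + h) + 1527 = (225597 + 267296183/77799186) + 1527 = 17551530260225/77799186 + 1527 = 17670329617247/77799186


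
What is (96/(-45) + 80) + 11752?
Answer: 177448/15 ≈ 11830.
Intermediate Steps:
(96/(-45) + 80) + 11752 = (-1/45*96 + 80) + 11752 = (-32/15 + 80) + 11752 = 1168/15 + 11752 = 177448/15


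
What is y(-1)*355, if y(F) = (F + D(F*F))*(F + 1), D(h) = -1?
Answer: 0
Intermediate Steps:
y(F) = (1 + F)*(-1 + F) (y(F) = (F - 1)*(F + 1) = (-1 + F)*(1 + F) = (1 + F)*(-1 + F))
y(-1)*355 = (-1 + (-1)²)*355 = (-1 + 1)*355 = 0*355 = 0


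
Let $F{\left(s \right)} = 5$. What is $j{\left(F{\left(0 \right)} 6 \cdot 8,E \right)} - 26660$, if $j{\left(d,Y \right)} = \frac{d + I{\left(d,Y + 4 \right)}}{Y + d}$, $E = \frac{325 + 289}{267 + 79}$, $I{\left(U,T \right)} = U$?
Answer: $- \frac{1115024780}{41827} \approx -26658.0$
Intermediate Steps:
$E = \frac{307}{173}$ ($E = \frac{614}{346} = 614 \cdot \frac{1}{346} = \frac{307}{173} \approx 1.7746$)
$j{\left(d,Y \right)} = \frac{2 d}{Y + d}$ ($j{\left(d,Y \right)} = \frac{d + d}{Y + d} = \frac{2 d}{Y + d}$)
$j{\left(F{\left(0 \right)} 6 \cdot 8,E \right)} - 26660 = \frac{2 \cdot 5 \cdot 6 \cdot 8}{\frac{307}{173} + 5 \cdot 6 \cdot 8} - 26660 = \frac{2 \cdot 30 \cdot 8}{\frac{307}{173} + 30 \cdot 8} - 26660 = 2 \cdot 240 \frac{1}{\frac{307}{173} + 240} - 26660 = 2 \cdot 240 \frac{1}{\frac{41827}{173}} - 26660 = 2 \cdot 240 \cdot \frac{173}{41827} - 26660 = \frac{83040}{41827} - 26660 = - \frac{1115024780}{41827}$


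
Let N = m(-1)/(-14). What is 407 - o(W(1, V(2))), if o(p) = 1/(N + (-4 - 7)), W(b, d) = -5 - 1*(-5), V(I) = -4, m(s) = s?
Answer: 62285/153 ≈ 407.09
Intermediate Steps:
N = 1/14 (N = -1/(-14) = -1*(-1/14) = 1/14 ≈ 0.071429)
W(b, d) = 0 (W(b, d) = -5 + 5 = 0)
o(p) = -14/153 (o(p) = 1/(1/14 + (-4 - 7)) = 1/(1/14 - 11) = 1/(-153/14) = -14/153)
407 - o(W(1, V(2))) = 407 - 1*(-14/153) = 407 + 14/153 = 62285/153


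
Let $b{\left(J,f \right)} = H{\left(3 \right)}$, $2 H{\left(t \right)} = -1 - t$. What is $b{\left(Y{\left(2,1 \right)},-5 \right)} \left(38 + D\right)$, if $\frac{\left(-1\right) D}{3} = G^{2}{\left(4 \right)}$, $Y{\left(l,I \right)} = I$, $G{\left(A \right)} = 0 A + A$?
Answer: $20$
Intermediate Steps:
$G{\left(A \right)} = A$ ($G{\left(A \right)} = 0 + A = A$)
$H{\left(t \right)} = - \frac{1}{2} - \frac{t}{2}$ ($H{\left(t \right)} = \frac{-1 - t}{2} = - \frac{1}{2} - \frac{t}{2}$)
$b{\left(J,f \right)} = -2$ ($b{\left(J,f \right)} = - \frac{1}{2} - \frac{3}{2} = -2$)
$D = -48$ ($D = - 3 \cdot 4^{2} = \left(-3\right) 16 = -48$)
$b{\left(Y{\left(2,1 \right)},-5 \right)} \left(38 + D\right) = - 2 \left(38 - 48\right) = \left(-2\right) \left(-10\right) = 20$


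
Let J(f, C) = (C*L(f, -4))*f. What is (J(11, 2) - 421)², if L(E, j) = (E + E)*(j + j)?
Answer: 18429849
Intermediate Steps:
L(E, j) = 4*E*j (L(E, j) = (2*E)*(2*j) = 4*E*j)
J(f, C) = -16*C*f² (J(f, C) = (C*(4*f*(-4)))*f = (C*(-16*f))*f = (-16*C*f)*f = -16*C*f²)
(J(11, 2) - 421)² = (-16*2*11² - 421)² = (-16*2*121 - 421)² = (-3872 - 421)² = (-4293)² = 18429849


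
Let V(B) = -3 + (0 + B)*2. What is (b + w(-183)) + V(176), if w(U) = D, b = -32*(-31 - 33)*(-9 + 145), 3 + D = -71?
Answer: 278803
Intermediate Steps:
D = -74 (D = -3 - 71 = -74)
b = 278528 (b = -(-2048)*136 = -32*(-8704) = 278528)
w(U) = -74
V(B) = -3 + 2*B (V(B) = -3 + B*2 = -3 + 2*B)
(b + w(-183)) + V(176) = (278528 - 74) + (-3 + 2*176) = 278454 + (-3 + 352) = 278454 + 349 = 278803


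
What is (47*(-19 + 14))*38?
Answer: -8930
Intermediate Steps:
(47*(-19 + 14))*38 = (47*(-5))*38 = -235*38 = -8930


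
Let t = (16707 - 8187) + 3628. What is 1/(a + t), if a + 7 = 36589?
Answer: 1/48730 ≈ 2.0521e-5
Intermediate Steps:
a = 36582 (a = -7 + 36589 = 36582)
t = 12148 (t = 8520 + 3628 = 12148)
1/(a + t) = 1/(36582 + 12148) = 1/48730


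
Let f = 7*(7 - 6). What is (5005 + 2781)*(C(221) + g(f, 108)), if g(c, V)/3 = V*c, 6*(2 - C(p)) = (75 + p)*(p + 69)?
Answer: -281152460/3 ≈ -9.3718e+7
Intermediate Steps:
f = 7 (f = 7*1 = 7)
C(p) = 2 - (69 + p)*(75 + p)/6 (C(p) = 2 - (75 + p)*(p + 69)/6 = 2 - (75 + p)*(69 + p)/6 = 2 - (69 + p)*(75 + p)/6)
g(c, V) = 3*V*c (g(c, V) = 3*(V*c) = 3*V*c)
(5005 + 2781)*(C(221) + g(f, 108)) = (5005 + 2781)*((-1721/2 - 24*221 - ⅙*221²) + 3*108*7) = 7786*((-1721/2 - 5304 - ⅙*48841) + 2268) = 7786*((-1721/2 - 5304 - 48841/6) + 2268) = 7786*(-42914/3 + 2268) = 7786*(-36110/3) = -281152460/3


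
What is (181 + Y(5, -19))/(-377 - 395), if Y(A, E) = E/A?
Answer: -443/1930 ≈ -0.22953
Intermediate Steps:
(181 + Y(5, -19))/(-377 - 395) = (181 - 19/5)/(-377 - 395) = (181 - 19*1/5)/(-772) = (181 - 19/5)*(-1/772) = (886/5)*(-1/772) = -443/1930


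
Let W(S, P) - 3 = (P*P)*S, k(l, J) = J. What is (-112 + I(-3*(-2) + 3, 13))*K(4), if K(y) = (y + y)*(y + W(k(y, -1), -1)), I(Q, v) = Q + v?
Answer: -4320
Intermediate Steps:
W(S, P) = 3 + S*P² (W(S, P) = 3 + (P*P)*S = 3 + P²*S = 3 + S*P²)
K(y) = 2*y*(2 + y) (K(y) = (y + y)*(y + (3 - 1*(-1)²)) = (2*y)*(y + (3 - 1*1)) = (2*y)*(y + (3 - 1)) = (2*y)*(y + 2) = (2*y)*(2 + y) = 2*y*(2 + y))
(-112 + I(-3*(-2) + 3, 13))*K(4) = (-112 + ((-3*(-2) + 3) + 13))*(2*4*(2 + 4)) = (-112 + ((6 + 3) + 13))*(2*4*6) = (-112 + (9 + 13))*48 = (-112 + 22)*48 = -90*48 = -4320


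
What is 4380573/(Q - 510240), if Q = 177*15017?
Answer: 1460191/715923 ≈ 2.0396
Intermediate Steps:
Q = 2658009
4380573/(Q - 510240) = 4380573/(2658009 - 510240) = 4380573/2147769 = 4380573*(1/2147769) = 1460191/715923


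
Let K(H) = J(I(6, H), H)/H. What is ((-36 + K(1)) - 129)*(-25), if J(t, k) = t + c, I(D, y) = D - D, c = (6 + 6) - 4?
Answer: 3925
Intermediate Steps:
c = 8 (c = 12 - 4 = 8)
I(D, y) = 0
J(t, k) = 8 + t (J(t, k) = t + 8 = 8 + t)
K(H) = 8/H (K(H) = (8 + 0)/H = 8/H)
((-36 + K(1)) - 129)*(-25) = ((-36 + 8/1) - 129)*(-25) = ((-36 + 8*1) - 129)*(-25) = ((-36 + 8) - 129)*(-25) = (-28 - 129)*(-25) = -157*(-25) = 3925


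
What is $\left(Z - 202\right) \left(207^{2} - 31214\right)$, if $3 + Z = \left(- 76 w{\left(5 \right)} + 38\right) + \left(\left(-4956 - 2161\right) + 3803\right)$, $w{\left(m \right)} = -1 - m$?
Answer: $-35195875$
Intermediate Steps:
$Z = -2823$ ($Z = -3 + \left(\left(- 76 \left(-1 - 5\right) + 38\right) + \left(\left(-4956 - 2161\right) + 3803\right)\right) = -3 - \left(3276 + 76 \left(-1 - 5\right)\right) = -3 + \left(\left(\left(-76\right) \left(-6\right) + 38\right) - 3314\right) = -3 + \left(\left(456 + 38\right) - 3314\right) = -3 + \left(494 - 3314\right) = -3 - 2820 = -2823$)
$\left(Z - 202\right) \left(207^{2} - 31214\right) = \left(-2823 - 202\right) \left(207^{2} - 31214\right) = - 3025 \left(42849 - 31214\right) = \left(-3025\right) 11635 = -35195875$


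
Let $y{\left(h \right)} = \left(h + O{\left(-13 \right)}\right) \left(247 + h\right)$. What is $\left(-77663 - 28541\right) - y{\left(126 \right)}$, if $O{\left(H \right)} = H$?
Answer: $-148353$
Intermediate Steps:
$y{\left(h \right)} = \left(-13 + h\right) \left(247 + h\right)$ ($y{\left(h \right)} = \left(h - 13\right) \left(247 + h\right) = \left(-13 + h\right) \left(247 + h\right)$)
$\left(-77663 - 28541\right) - y{\left(126 \right)} = \left(-77663 - 28541\right) - \left(-3211 + 126^{2} + 234 \cdot 126\right) = -106204 - \left(-3211 + 15876 + 29484\right) = -106204 - 42149 = -148353$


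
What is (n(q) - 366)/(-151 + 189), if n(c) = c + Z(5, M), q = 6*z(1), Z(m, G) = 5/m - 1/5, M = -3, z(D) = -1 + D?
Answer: -913/95 ≈ -9.6105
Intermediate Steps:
Z(m, G) = -1/5 + 5/m (Z(m, G) = 5/m - 1*1/5 = 5/m - 1/5 = -1/5 + 5/m)
q = 0 (q = 6*(-1 + 1) = 6*0 = 0)
n(c) = 4/5 + c (n(c) = c + (1/5)*(25 - 1*5)/5 = c + (1/5)*(1/5)*(25 - 5) = c + (1/5)*(1/5)*20 = c + 4/5 = 4/5 + c)
(n(q) - 366)/(-151 + 189) = ((4/5 + 0) - 366)/(-151 + 189) = (4/5 - 366)/38 = -1826/5*1/38 = -913/95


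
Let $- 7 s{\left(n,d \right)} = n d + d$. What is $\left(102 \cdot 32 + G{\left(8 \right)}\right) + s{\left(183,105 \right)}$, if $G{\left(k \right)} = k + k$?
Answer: $520$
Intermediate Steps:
$G{\left(k \right)} = 2 k$
$s{\left(n,d \right)} = - \frac{d}{7} - \frac{d n}{7}$ ($s{\left(n,d \right)} = - \frac{n d + d}{7} = - \frac{d n + d}{7} = - \frac{d + d n}{7} = - \frac{d}{7} - \frac{d n}{7}$)
$\left(102 \cdot 32 + G{\left(8 \right)}\right) + s{\left(183,105 \right)} = \left(102 \cdot 32 + 2 \cdot 8\right) - 15 \left(1 + 183\right) = \left(3264 + 16\right) - 15 \cdot 184 = 3280 - 2760 = 520$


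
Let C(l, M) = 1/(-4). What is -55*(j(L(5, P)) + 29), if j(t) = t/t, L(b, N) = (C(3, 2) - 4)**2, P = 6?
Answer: -1650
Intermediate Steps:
C(l, M) = -1/4
L(b, N) = 289/16 (L(b, N) = (-1/4 - 4)**2 = (-17/4)**2 = 289/16)
j(t) = 1
-55*(j(L(5, P)) + 29) = -55*(1 + 29) = -55*30 = -1650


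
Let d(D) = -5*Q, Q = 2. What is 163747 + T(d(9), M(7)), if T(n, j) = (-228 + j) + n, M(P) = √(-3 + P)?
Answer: 163511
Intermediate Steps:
d(D) = -10 (d(D) = -5*2 = -10)
T(n, j) = -228 + j + n
163747 + T(d(9), M(7)) = 163747 + (-228 + √(-3 + 7) - 10) = 163747 + (-228 + √4 - 10) = 163747 + (-228 + 2 - 10) = 163747 - 236 = 163511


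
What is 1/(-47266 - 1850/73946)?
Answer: -36973/1747566743 ≈ -2.1157e-5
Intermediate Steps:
1/(-47266 - 1850/73946) = 1/(-47266 - 1850*1/73946) = 1/(-47266 - 925/36973) = 1/(-1747566743/36973) = -36973/1747566743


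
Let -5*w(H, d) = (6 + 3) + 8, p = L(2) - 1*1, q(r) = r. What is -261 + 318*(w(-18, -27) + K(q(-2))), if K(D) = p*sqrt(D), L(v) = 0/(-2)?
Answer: -6711/5 - 318*I*sqrt(2) ≈ -1342.2 - 449.72*I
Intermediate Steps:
L(v) = 0 (L(v) = 0*(-1/2) = 0)
p = -1 (p = 0 - 1*1 = 0 - 1 = -1)
K(D) = -sqrt(D)
w(H, d) = -17/5 (w(H, d) = -((6 + 3) + 8)/5 = -(9 + 8)/5 = -1/5*17 = -17/5)
-261 + 318*(w(-18, -27) + K(q(-2))) = -261 + 318*(-17/5 - sqrt(-2)) = -261 + 318*(-17/5 - I*sqrt(2)) = -261 + (-5406/5 - 318*I*sqrt(2)) = -6711/5 - 318*I*sqrt(2)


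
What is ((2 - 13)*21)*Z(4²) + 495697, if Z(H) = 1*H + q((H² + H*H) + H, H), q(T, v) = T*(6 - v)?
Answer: 1711681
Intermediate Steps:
Z(H) = H + (6 - H)*(H + 2*H²) (Z(H) = 1*H + ((H² + H*H) + H)*(6 - H) = H + ((H² + H²) + H)*(6 - H) = H + (2*H² + H)*(6 - H) = H + (H + 2*H²)*(6 - H) = H + (6 - H)*(H + 2*H²))
((2 - 13)*21)*Z(4²) + 495697 = ((2 - 13)*21)*(4²*(1 - (1 + 2*4²)*(-6 + 4²))) + 495697 = (-11*21)*(16*(1 - (1 + 2*16)*(-6 + 16))) + 495697 = -3696*(1 - 1*(1 + 32)*10) + 495697 = -3696*(1 - 1*33*10) + 495697 = -3696*(1 - 330) + 495697 = -3696*(-329) + 495697 = -231*(-5264) + 495697 = 1215984 + 495697 = 1711681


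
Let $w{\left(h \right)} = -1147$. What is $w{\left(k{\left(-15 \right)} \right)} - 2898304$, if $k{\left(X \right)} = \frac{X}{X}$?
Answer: $-2899451$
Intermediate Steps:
$k{\left(X \right)} = 1$
$w{\left(k{\left(-15 \right)} \right)} - 2898304 = -1147 - 2898304 = -2899451$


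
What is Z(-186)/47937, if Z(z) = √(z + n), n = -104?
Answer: I*√290/47937 ≈ 0.00035525*I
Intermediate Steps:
Z(z) = √(-104 + z) (Z(z) = √(z - 104) = √(-104 + z))
Z(-186)/47937 = √(-104 - 186)/47937 = √(-290)*(1/47937) = (I*√290)*(1/47937) = I*√290/47937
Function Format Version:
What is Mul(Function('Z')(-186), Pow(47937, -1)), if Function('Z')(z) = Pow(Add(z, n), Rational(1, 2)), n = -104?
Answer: Mul(Rational(1, 47937), I, Pow(290, Rational(1, 2))) ≈ Mul(0.00035525, I)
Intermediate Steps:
Function('Z')(z) = Pow(Add(-104, z), Rational(1, 2)) (Function('Z')(z) = Pow(Add(z, -104), Rational(1, 2)) = Pow(Add(-104, z), Rational(1, 2)))
Mul(Function('Z')(-186), Pow(47937, -1)) = Mul(Pow(Add(-104, -186), Rational(1, 2)), Pow(47937, -1)) = Mul(Pow(-290, Rational(1, 2)), Rational(1, 47937)) = Mul(Mul(I, Pow(290, Rational(1, 2))), Rational(1, 47937)) = Mul(Rational(1, 47937), I, Pow(290, Rational(1, 2)))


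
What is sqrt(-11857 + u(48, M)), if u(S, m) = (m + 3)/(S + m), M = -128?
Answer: I*sqrt(189687)/4 ≈ 108.88*I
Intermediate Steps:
u(S, m) = (3 + m)/(S + m)
sqrt(-11857 + u(48, M)) = sqrt(-11857 + (3 - 128)/(48 - 128)) = sqrt(-11857 - 125/(-80)) = sqrt(-11857 - 1/80*(-125)) = sqrt(-11857 + 25/16) = sqrt(-189687/16) = I*sqrt(189687)/4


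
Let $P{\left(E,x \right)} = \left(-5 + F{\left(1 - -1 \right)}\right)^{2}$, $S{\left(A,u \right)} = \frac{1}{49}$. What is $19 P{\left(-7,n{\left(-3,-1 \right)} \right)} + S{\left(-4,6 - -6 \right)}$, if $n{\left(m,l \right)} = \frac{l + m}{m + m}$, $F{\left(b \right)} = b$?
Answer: $\frac{8380}{49} \approx 171.02$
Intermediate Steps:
$n{\left(m,l \right)} = \frac{l + m}{2 m}$
$S{\left(A,u \right)} = \frac{1}{49}$
$P{\left(E,x \right)} = 9$ ($P{\left(E,x \right)} = \left(-5 + \left(1 - -1\right)\right)^{2} = \left(-5 + \left(1 + 1\right)\right)^{2} = \left(-5 + 2\right)^{2} = \left(-3\right)^{2} = 9$)
$19 P{\left(-7,n{\left(-3,-1 \right)} \right)} + S{\left(-4,6 - -6 \right)} = 19 \cdot 9 + \frac{1}{49} = 171 + \frac{1}{49} = \frac{8380}{49}$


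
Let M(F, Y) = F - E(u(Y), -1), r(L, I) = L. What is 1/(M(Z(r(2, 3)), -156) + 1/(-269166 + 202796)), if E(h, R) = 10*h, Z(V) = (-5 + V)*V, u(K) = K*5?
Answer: 66370/517287779 ≈ 0.00012830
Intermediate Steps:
u(K) = 5*K
Z(V) = V*(-5 + V)
M(F, Y) = F - 50*Y (M(F, Y) = F - 10*5*Y = F - 50*Y)
1/(M(Z(r(2, 3)), -156) + 1/(-269166 + 202796)) = 1/((2*(-5 + 2) - 50*(-156)) + 1/(-269166 + 202796)) = 1/((2*(-3) + 7800) + 1/(-66370)) = 1/((-6 + 7800) - 1/66370) = 1/(7794 - 1/66370) = 1/(517287779/66370) = 66370/517287779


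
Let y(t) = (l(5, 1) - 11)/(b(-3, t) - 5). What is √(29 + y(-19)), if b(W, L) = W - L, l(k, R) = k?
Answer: √3443/11 ≈ 5.3343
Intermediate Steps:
y(t) = -6/(-8 - t) (y(t) = (5 - 11)/((-3 - t) - 5) = -6/(-8 - t))
√(29 + y(-19)) = √(29 + 6/(8 - 19)) = √(29 + 6/(-11)) = √(29 + 6*(-1/11)) = √(29 - 6/11) = √(313/11) = √3443/11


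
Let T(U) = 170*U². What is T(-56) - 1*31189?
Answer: 501931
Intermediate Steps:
T(-56) - 1*31189 = 170*(-56)² - 1*31189 = 170*3136 - 31189 = 533120 - 31189 = 501931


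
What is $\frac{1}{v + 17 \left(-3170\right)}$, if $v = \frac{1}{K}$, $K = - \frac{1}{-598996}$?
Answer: $\frac{1}{545106} \approx 1.8345 \cdot 10^{-6}$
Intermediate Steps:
$K = \frac{1}{598996}$ ($K = \left(-1\right) \left(- \frac{1}{598996}\right) = \frac{1}{598996} \approx 1.6695 \cdot 10^{-6}$)
$v = 598996$ ($v = \frac{1}{\frac{1}{598996}} = 598996$)
$\frac{1}{v + 17 \left(-3170\right)} = \frac{1}{598996 + 17 \left(-3170\right)} = \frac{1}{598996 - 53890} = \frac{1}{545106}$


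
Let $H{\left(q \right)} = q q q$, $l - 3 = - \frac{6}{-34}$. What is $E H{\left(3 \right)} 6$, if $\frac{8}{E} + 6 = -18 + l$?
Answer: $- \frac{3672}{59} \approx -62.237$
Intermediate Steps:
$l = \frac{54}{17}$ ($l = 3 - \frac{6}{-34} = 3 - - \frac{3}{17} = 3 + \frac{3}{17} = \frac{54}{17} \approx 3.1765$)
$E = - \frac{68}{177}$ ($E = \frac{8}{-6 + \left(-18 + \frac{54}{17}\right)} = \frac{8}{-6 - \frac{252}{17}} = \frac{8}{- \frac{354}{17}} = 8 \left(- \frac{17}{354}\right) = - \frac{68}{177} \approx -0.38418$)
$H{\left(q \right)} = q^{3}$ ($H{\left(q \right)} = q^{2} q = q^{3}$)
$E H{\left(3 \right)} 6 = - \frac{68 \cdot 3^{3}}{177} \cdot 6 = \left(- \frac{68}{177}\right) 27 \cdot 6 = \left(- \frac{612}{59}\right) 6 = - \frac{3672}{59}$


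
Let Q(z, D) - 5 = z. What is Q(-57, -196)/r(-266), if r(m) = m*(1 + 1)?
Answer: 13/133 ≈ 0.097744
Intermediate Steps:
Q(z, D) = 5 + z
r(m) = 2*m (r(m) = m*2 = 2*m)
Q(-57, -196)/r(-266) = (5 - 57)/((2*(-266))) = -52/(-532) = -52*(-1/532) = 13/133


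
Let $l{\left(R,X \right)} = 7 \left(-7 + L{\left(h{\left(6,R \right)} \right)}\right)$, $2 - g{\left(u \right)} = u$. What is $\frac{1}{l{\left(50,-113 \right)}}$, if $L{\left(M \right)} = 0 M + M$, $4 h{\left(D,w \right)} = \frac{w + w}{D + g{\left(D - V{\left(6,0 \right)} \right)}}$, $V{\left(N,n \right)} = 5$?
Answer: $- \frac{1}{24} \approx -0.041667$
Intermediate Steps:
$g{\left(u \right)} = 2 - u$
$h{\left(D,w \right)} = \frac{w}{14}$ ($h{\left(D,w \right)} = \frac{\left(w + w\right) \frac{1}{D - \left(-2 - 5 + D\right)}}{4} = \frac{2 w \frac{1}{D - \left(-7 + D\right)}}{4} = \frac{2 w \frac{1}{7}}{4} = \frac{\frac{2}{7} w}{4} = \frac{w}{14}$)
$L{\left(M \right)} = M$ ($L{\left(M \right)} = 0 + M = M$)
$l{\left(R,X \right)} = -49 + \frac{R}{2}$ ($l{\left(R,X \right)} = 7 \left(-7 + \frac{R}{14}\right) = -49 + \frac{R}{2}$)
$\frac{1}{l{\left(50,-113 \right)}} = \frac{1}{-49 + \frac{1}{2} \cdot 50} = \frac{1}{-49 + 25} = \frac{1}{-24} = - \frac{1}{24}$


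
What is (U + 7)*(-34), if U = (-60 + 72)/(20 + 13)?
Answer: -2754/11 ≈ -250.36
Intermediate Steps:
U = 4/11 (U = 12/33 = 12*(1/33) = 4/11 ≈ 0.36364)
(U + 7)*(-34) = (4/11 + 7)*(-34) = (81/11)*(-34) = -2754/11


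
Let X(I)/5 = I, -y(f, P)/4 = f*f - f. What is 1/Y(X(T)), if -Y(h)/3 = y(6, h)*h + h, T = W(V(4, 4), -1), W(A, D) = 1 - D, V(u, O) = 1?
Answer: 1/3570 ≈ 0.00028011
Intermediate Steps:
y(f, P) = -4*f² + 4*f (y(f, P) = -4*(f*f - f) = -4*(f² - f) = -4*f² + 4*f)
T = 2 (T = 1 - 1*(-1) = 1 + 1 = 2)
X(I) = 5*I
Y(h) = 357*h (Y(h) = -3*((4*6*(1 - 1*6))*h + h) = -3*((4*6*(1 - 6))*h + h) = -3*((4*6*(-5))*h + h) = -3*(-120*h + h) = -(-357)*h = 357*h)
1/Y(X(T)) = 1/(357*(5*2)) = 1/(357*10) = 1/3570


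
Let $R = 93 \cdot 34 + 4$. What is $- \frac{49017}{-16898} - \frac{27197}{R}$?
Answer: $- \frac{76096771}{13374767} \approx -5.6896$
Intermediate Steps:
$R = 3166$ ($R = 3162 + 4 = 3166$)
$- \frac{49017}{-16898} - \frac{27197}{R} = - \frac{49017}{-16898} - \frac{27197}{3166} = \left(-49017\right) \left(- \frac{1}{16898}\right) - \frac{27197}{3166} = \frac{49017}{16898} - \frac{27197}{3166} = - \frac{76096771}{13374767}$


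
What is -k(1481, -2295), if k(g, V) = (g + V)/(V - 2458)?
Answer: -814/4753 ≈ -0.17126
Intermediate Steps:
k(g, V) = (V + g)/(-2458 + V)
-k(1481, -2295) = -(-2295 + 1481)/(-2458 - 2295) = -(-814)/(-4753) = -(-1)*(-814)/4753 = -1*814/4753 = -814/4753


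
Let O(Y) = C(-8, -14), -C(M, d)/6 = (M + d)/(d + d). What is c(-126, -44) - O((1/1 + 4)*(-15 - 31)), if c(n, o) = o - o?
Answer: 33/7 ≈ 4.7143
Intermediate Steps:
c(n, o) = 0
C(M, d) = -3*(M + d)/d (C(M, d) = -6*(M + d)/(d + d) = -6*(M + d)/(2*d) = -6*(M + d)*1/(2*d) = -3*(M + d)/d)
O(Y) = -33/7 (O(Y) = -3 - 3*(-8)/(-14) = -3 - 3*(-8)*(-1/14) = -3 - 12/7 = -33/7)
c(-126, -44) - O((1/1 + 4)*(-15 - 31)) = 0 - 1*(-33/7) = 0 + 33/7 = 33/7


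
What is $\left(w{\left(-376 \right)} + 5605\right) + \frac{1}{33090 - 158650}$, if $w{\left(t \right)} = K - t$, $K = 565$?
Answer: $\frac{821915759}{125560} \approx 6546.0$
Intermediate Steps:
$w{\left(t \right)} = 565 - t$
$\left(w{\left(-376 \right)} + 5605\right) + \frac{1}{33090 - 158650} = \left(\left(565 - -376\right) + 5605\right) + \frac{1}{33090 - 158650} = \left(\left(565 + 376\right) + 5605\right) + \frac{1}{-125560} = \left(941 + 5605\right) - \frac{1}{125560} = 6546 - \frac{1}{125560} = \frac{821915759}{125560}$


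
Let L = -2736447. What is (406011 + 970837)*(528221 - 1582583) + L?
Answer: -1451698947423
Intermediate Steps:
(406011 + 970837)*(528221 - 1582583) + L = (406011 + 970837)*(528221 - 1582583) - 2736447 = 1376848*(-1054362) - 2736447 = -1451696210976 - 2736447 = -1451698947423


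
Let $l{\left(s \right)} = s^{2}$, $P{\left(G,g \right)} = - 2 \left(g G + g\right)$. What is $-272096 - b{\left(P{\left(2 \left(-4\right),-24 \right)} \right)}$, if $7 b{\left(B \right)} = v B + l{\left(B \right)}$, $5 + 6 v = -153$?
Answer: $-289488$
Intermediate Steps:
$v = - \frac{79}{3}$ ($v = - \frac{5}{6} + \frac{1}{6} \left(-153\right) = - \frac{5}{6} - \frac{51}{2} = - \frac{79}{3} \approx -26.333$)
$P{\left(G,g \right)} = - 2 g - 2 G g$ ($P{\left(G,g \right)} = - 2 \left(G g + g\right) = - 2 \left(g + G g\right) = - 2 g - 2 G g$)
$b{\left(B \right)} = - \frac{79 B}{21} + \frac{B^{2}}{7}$ ($b{\left(B \right)} = \frac{- \frac{79 B}{3} + B^{2}}{7} = \frac{B^{2} - \frac{79 B}{3}}{7} = - \frac{79 B}{21} + \frac{B^{2}}{7}$)
$-272096 - b{\left(P{\left(2 \left(-4\right),-24 \right)} \right)} = -272096 - \frac{\left(-2\right) \left(-24\right) \left(1 + 2 \left(-4\right)\right) \left(-79 + 3 \left(\left(-2\right) \left(-24\right) \left(1 + 2 \left(-4\right)\right)\right)\right)}{21} = -272096 - \frac{\left(-2\right) \left(-24\right) \left(1 - 8\right) \left(-79 + 3 \left(\left(-2\right) \left(-24\right) \left(1 - 8\right)\right)\right)}{21} = -272096 - \frac{\left(-2\right) \left(-24\right) \left(-7\right) \left(-79 + 3 \left(\left(-2\right) \left(-24\right) \left(-7\right)\right)\right)}{21} = -272096 - \frac{1}{21} \left(-336\right) \left(-79 + 3 \left(-336\right)\right) = -272096 - \frac{1}{21} \left(-336\right) \left(-79 - 1008\right) = -272096 - \frac{1}{21} \left(-336\right) \left(-1087\right) = -272096 - 17392 = -289488$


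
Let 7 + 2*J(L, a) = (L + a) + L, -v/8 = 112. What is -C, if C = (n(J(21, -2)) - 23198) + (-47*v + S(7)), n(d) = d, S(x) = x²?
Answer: -37959/2 ≈ -18980.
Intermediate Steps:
v = -896 (v = -8*112 = -896)
J(L, a) = -7/2 + L + a/2 (J(L, a) = -7/2 + ((L + a) + L)/2 = -7/2 + (a + 2*L)/2 = -7/2 + (L + a/2) = -7/2 + L + a/2)
C = 37959/2 (C = ((-7/2 + 21 + (½)*(-2)) - 23198) + (-47*(-896) + 7²) = ((-7/2 + 21 - 1) - 23198) + (42112 + 49) = (33/2 - 23198) + 42161 = -46363/2 + 42161 = 37959/2 ≈ 18980.)
-C = -1*37959/2 = -37959/2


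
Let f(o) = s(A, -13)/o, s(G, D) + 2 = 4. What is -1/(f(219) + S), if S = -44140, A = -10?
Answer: 219/9666658 ≈ 2.2655e-5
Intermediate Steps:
s(G, D) = 2 (s(G, D) = -2 + 4 = 2)
f(o) = 2/o
-1/(f(219) + S) = -1/(2/219 - 44140) = -1/(-9666658/219) = -1*(-219/9666658) = 219/9666658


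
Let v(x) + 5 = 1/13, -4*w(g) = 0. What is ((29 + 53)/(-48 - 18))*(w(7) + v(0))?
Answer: 2624/429 ≈ 6.1165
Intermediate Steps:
w(g) = 0 (w(g) = -¼*0 = 0)
v(x) = -64/13 (v(x) = -5 + 1/13 = -64/13)
((29 + 53)/(-48 - 18))*(w(7) + v(0)) = ((29 + 53)/(-48 - 18))*(0 - 64/13) = (82/(-66))*(-64/13) = (82*(-1/66))*(-64/13) = -41/33*(-64/13) = 2624/429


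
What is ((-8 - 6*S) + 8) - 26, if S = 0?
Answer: -26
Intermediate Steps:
((-8 - 6*S) + 8) - 26 = ((-8 - 6*0) + 8) - 26 = ((-8 + 0) + 8) - 26 = (-8 + 8) - 26 = 0 - 26 = -26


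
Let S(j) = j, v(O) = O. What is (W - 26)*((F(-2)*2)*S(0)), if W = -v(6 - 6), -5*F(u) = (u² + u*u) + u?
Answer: 0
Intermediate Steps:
F(u) = -2*u²/5 - u/5 (F(u) = -((u² + u*u) + u)/5 = -((u² + u²) + u)/5 = -(2*u² + u)/5 = -(u + 2*u²)/5 = -2*u²/5 - u/5)
W = 0 (W = -(6 - 6) = -1*0 = 0)
(W - 26)*((F(-2)*2)*S(0)) = (0 - 26)*((-⅕*(-2)*(1 + 2*(-2))*2)*0) = -26*-⅕*(-2)*(1 - 4)*2*0 = -26*-⅕*(-2)*(-3)*2*0 = -26*(-6/5*2)*0 = -(-312)*0/5 = -26*0 = 0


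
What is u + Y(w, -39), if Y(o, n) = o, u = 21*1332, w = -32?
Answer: 27940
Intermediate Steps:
u = 27972
u + Y(w, -39) = 27972 - 32 = 27940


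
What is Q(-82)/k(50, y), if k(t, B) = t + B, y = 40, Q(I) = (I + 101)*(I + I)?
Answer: -1558/45 ≈ -34.622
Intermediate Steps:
Q(I) = 2*I*(101 + I) (Q(I) = (101 + I)*(2*I) = 2*I*(101 + I))
k(t, B) = B + t
Q(-82)/k(50, y) = (2*(-82)*(101 - 82))/(40 + 50) = (2*(-82)*19)/90 = -3116*1/90 = -1558/45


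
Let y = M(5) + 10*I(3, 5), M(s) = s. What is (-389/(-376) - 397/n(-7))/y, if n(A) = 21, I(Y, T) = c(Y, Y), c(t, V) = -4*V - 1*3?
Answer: 141103/1144920 ≈ 0.12324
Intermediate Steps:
c(t, V) = -3 - 4*V (c(t, V) = -4*V - 3 = -3 - 4*V)
I(Y, T) = -3 - 4*Y
y = -145 (y = 5 + 10*(-3 - 4*3) = 5 + 10*(-3 - 12) = 5 + 10*(-15) = 5 - 150 = -145)
(-389/(-376) - 397/n(-7))/y = (-389/(-376) - 397/21)/(-145) = (-389*(-1/376) - 397*1/21)*(-1/145) = (389/376 - 397/21)*(-1/145) = -141103/7896*(-1/145) = 141103/1144920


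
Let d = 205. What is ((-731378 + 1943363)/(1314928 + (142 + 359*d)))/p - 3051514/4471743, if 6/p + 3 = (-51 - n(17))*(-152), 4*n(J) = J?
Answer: 3031522272229991/2483901197238 ≈ 1220.5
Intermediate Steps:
n(J) = J/4
p = 6/8395 (p = 6/(-3 + (-51 - 17/4)*(-152)) = 6/(-3 - 221/4*(-152)) = 6/(-3 + 8398) = 6/8395 ≈ 0.00071471)
((-731378 + 1943363)/(1314928 + (142 + 359*d)))/p - 3051514/4471743 = ((-731378 + 1943363)/(1314928 + (142 + 359*205)))/(6/8395) - 3051514/4471743 = (1211985/(1314928 + (142 + 73595)))*(8395/6) - 3051514*1/4471743 = (1211985/(1314928 + 73737))*(8395/6) - 3051514/4471743 = (1211985/1388665)*(8395/6) - 3051514/4471743 = (1211985*(1/1388665))*(8395/6) - 3051514/4471743 = (242397/277733)*(8395/6) - 3051514/4471743 = 678307605/555466 - 3051514/4471743 = 3031522272229991/2483901197238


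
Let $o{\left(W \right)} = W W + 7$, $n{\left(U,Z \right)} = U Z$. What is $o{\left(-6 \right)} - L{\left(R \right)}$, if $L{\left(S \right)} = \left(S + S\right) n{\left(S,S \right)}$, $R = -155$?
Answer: $7447793$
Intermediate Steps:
$L{\left(S \right)} = 2 S^{3}$ ($L{\left(S \right)} = \left(S + S\right) S S = 2 S S^{2} = 2 S^{3}$)
$o{\left(W \right)} = 7 + W^{2}$ ($o{\left(W \right)} = W^{2} + 7 = 7 + W^{2}$)
$o{\left(-6 \right)} - L{\left(R \right)} = \left(7 + \left(-6\right)^{2}\right) - 2 \left(-155\right)^{3} = \left(7 + 36\right) - 2 \left(-3723875\right) = 43 - -7447750 = 43 + 7447750 = 7447793$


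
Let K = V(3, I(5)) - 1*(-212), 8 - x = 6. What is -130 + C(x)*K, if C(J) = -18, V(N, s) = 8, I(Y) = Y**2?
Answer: -4090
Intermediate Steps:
x = 2 (x = 8 - 1*6 = 8 - 6 = 2)
K = 220 (K = 8 - 1*(-212) = 8 + 212 = 220)
-130 + C(x)*K = -130 - 18*220 = -130 - 3960 = -4090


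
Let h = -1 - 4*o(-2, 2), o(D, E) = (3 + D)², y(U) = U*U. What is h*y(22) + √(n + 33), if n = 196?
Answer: -2420 + √229 ≈ -2404.9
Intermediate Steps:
y(U) = U²
h = -5 (h = -1 - 4*(3 - 2)² = -1 - 4*1² = -1 - 4*1 = -1 - 4 = -5)
h*y(22) + √(n + 33) = -5*22² + √(196 + 33) = -5*484 + √229 = -2420 + √229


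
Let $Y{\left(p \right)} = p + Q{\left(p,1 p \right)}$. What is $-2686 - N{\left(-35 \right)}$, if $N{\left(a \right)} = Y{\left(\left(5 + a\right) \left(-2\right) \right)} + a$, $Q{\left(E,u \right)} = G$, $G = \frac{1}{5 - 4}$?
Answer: $-2712$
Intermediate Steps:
$G = 1$ ($G = 1^{-1} = 1$)
$Q{\left(E,u \right)} = 1$
$Y{\left(p \right)} = 1 + p$ ($Y{\left(p \right)} = p + 1 = 1 + p$)
$N{\left(a \right)} = -9 - a$ ($N{\left(a \right)} = \left(1 + \left(5 + a\right) \left(-2\right)\right) + a = \left(1 - \left(10 + 2 a\right)\right) + a = \left(-9 - 2 a\right) + a = -9 - a$)
$-2686 - N{\left(-35 \right)} = -2686 - \left(-9 - -35\right) = -2686 - \left(-9 + 35\right) = -2686 - 26 = -2712$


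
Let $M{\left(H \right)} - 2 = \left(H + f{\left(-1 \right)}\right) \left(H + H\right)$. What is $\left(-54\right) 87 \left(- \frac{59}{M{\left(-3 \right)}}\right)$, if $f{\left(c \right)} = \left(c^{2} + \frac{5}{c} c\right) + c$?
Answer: $- \frac{138591}{5} \approx -27718.0$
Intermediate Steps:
$f{\left(c \right)} = 5 + c + c^{2}$ ($f{\left(c \right)} = \left(c^{2} + 5\right) + c = \left(5 + c^{2}\right) + c = 5 + c + c^{2}$)
$M{\left(H \right)} = 2 + 2 H \left(5 + H\right)$ ($M{\left(H \right)} = 2 + \left(H + \left(5 - 1 + \left(-1\right)^{2}\right)\right) \left(H + H\right) = 2 + \left(H + \left(5 - 1 + 1\right)\right) 2 H = 2 + \left(H + 5\right) 2 H = 2 + \left(5 + H\right) 2 H = 2 + 2 H \left(5 + H\right)$)
$\left(-54\right) 87 \left(- \frac{59}{M{\left(-3 \right)}}\right) = \left(-54\right) 87 \left(- \frac{59}{2 + 2 \left(-3\right)^{2} + 10 \left(-3\right)}\right) = - 4698 \left(- \frac{59}{2 + 2 \cdot 9 - 30}\right) = - 4698 \left(- \frac{59}{2 + 18 - 30}\right) = - 4698 \left(- \frac{59}{-10}\right) = - 4698 \left(\left(-59\right) \left(- \frac{1}{10}\right)\right) = \left(-4698\right) \frac{59}{10} = - \frac{138591}{5}$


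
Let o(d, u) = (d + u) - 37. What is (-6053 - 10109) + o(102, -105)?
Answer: -16202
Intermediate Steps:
o(d, u) = -37 + d + u
(-6053 - 10109) + o(102, -105) = (-6053 - 10109) + (-37 + 102 - 105) = -16162 - 40 = -16202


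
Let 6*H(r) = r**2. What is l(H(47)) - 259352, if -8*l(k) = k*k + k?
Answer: -79586311/288 ≈ -2.7634e+5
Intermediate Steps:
H(r) = r**2/6
l(k) = -k/8 - k**2/8 (l(k) = -(k*k + k)/8 = -(k**2 + k)/8 = -(k + k**2)/8 = -k/8 - k**2/8)
l(H(47)) - 259352 = -(1/6)*47**2*(1 + (1/6)*47**2)/8 - 259352 = -(1/6)*2209*(1 + (1/6)*2209)/8 - 259352 = -1/8*2209/6*(1 + 2209/6) - 259352 = -1/8*2209/6*2215/6 - 259352 = -4892935/288 - 259352 = -79586311/288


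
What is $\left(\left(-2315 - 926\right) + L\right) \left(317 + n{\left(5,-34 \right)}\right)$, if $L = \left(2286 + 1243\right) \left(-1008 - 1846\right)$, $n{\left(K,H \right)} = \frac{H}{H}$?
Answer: $-3203852226$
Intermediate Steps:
$n{\left(K,H \right)} = 1$
$L = -10071766$ ($L = 3529 \left(-2854\right) = -10071766$)
$\left(\left(-2315 - 926\right) + L\right) \left(317 + n{\left(5,-34 \right)}\right) = \left(\left(-2315 - 926\right) - 10071766\right) \left(317 + 1\right) = \left(-3241 - 10071766\right) 318 = \left(-10075007\right) 318 = -3203852226$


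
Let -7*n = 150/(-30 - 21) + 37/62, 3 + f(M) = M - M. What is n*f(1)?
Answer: -1059/1054 ≈ -1.0047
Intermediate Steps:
f(M) = -3 (f(M) = -3 + (M - M) = -3 + 0 = -3)
n = 353/1054 (n = -(150/(-30 - 21) + 37/62)/7 = -(150/(-51) + 37*(1/62))/7 = -(150*(-1/51) + 37/62)/7 = -(-50/17 + 37/62)/7 = -⅐*(-2471/1054) = 353/1054 ≈ 0.33491)
n*f(1) = (353/1054)*(-3) = -1059/1054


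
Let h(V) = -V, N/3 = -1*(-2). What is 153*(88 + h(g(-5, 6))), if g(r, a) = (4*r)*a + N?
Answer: 30906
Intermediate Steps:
N = 6 (N = 3*(-1*(-2)) = 3*2 = 6)
g(r, a) = 6 + 4*a*r (g(r, a) = (4*r)*a + 6 = 4*a*r + 6 = 6 + 4*a*r)
153*(88 + h(g(-5, 6))) = 153*(88 - (6 + 4*6*(-5))) = 153*(88 - (6 - 120)) = 153*(88 - 1*(-114)) = 153*(88 + 114) = 153*202 = 30906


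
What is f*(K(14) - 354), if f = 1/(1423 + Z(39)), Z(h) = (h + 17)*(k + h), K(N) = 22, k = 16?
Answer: -332/4503 ≈ -0.073729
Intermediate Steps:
Z(h) = (16 + h)*(17 + h) (Z(h) = (h + 17)*(16 + h) = (17 + h)*(16 + h) = (16 + h)*(17 + h))
f = 1/4503 (f = 1/(1423 + (272 + 39**2 + 33*39)) = 1/(1423 + (272 + 1521 + 1287)) = 1/(1423 + 3080) = 1/4503 ≈ 0.00022207)
f*(K(14) - 354) = (22 - 354)/4503 = (1/4503)*(-332) = -332/4503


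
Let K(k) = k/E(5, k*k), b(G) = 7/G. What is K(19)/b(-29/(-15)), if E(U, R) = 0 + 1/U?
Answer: 551/21 ≈ 26.238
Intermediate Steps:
E(U, R) = 1/U
K(k) = 5*k (K(k) = k/(1/5) = k*5 = 5*k)
K(19)/b(-29/(-15)) = (5*19)/((7/((-29/(-15))))) = 95/((7/((-29*(-1/15))))) = 95/((7/(29/15))) = 95/((7*(15/29))) = 95/(105/29) = 95*(29/105) = 551/21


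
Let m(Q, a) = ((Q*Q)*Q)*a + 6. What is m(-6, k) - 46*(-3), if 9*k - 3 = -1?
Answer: 96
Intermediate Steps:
k = 2/9 (k = ⅓ + (⅑)*(-1) = ⅓ - ⅑ = 2/9 ≈ 0.22222)
m(Q, a) = 6 + a*Q³ (m(Q, a) = (Q²*Q)*a + 6 = Q³*a + 6 = a*Q³ + 6 = 6 + a*Q³)
m(-6, k) - 46*(-3) = (6 + (2/9)*(-6)³) - 46*(-3) = (6 + (2/9)*(-216)) + 138 = (6 - 48) + 138 = -42 + 138 = 96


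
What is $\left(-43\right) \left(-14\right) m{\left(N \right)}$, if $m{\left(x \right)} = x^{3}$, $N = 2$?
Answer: $4816$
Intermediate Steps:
$\left(-43\right) \left(-14\right) m{\left(N \right)} = \left(-43\right) \left(-14\right) 2^{3} = 602 \cdot 8 = 4816$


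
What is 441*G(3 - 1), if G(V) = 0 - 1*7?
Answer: -3087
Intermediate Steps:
G(V) = -7 (G(V) = 0 - 7 = -7)
441*G(3 - 1) = 441*(-7) = -3087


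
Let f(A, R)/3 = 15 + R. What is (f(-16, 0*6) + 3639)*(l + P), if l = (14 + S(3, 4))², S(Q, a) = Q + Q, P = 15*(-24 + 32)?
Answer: 1915680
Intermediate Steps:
P = 120 (P = 15*8 = 120)
S(Q, a) = 2*Q
f(A, R) = 45 + 3*R (f(A, R) = 3*(15 + R) = 45 + 3*R)
l = 400 (l = (14 + 2*3)² = (14 + 6)² = 20² = 400)
(f(-16, 0*6) + 3639)*(l + P) = ((45 + 3*(0*6)) + 3639)*(400 + 120) = ((45 + 3*0) + 3639)*520 = ((45 + 0) + 3639)*520 = (45 + 3639)*520 = 3684*520 = 1915680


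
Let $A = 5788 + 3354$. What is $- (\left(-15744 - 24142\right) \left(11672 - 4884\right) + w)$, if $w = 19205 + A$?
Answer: $270717821$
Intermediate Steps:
$A = 9142$
$w = 28347$ ($w = 19205 + 9142 = 28347$)
$- (\left(-15744 - 24142\right) \left(11672 - 4884\right) + w) = - (\left(-15744 - 24142\right) \left(11672 - 4884\right) + 28347) = - (\left(-39886\right) 6788 + 28347) = - (-270746168 + 28347) = \left(-1\right) \left(-270717821\right) = 270717821$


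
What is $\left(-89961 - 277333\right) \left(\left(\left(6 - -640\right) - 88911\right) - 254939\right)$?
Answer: $126056769976$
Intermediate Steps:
$\left(-89961 - 277333\right) \left(\left(\left(6 - -640\right) - 88911\right) - 254939\right) = - 367294 \left(\left(\left(6 + 640\right) - 88911\right) - 254939\right) = - 367294 \left(\left(646 - 88911\right) - 254939\right) = - 367294 \left(-88265 - 254939\right) = \left(-367294\right) \left(-343204\right) = 126056769976$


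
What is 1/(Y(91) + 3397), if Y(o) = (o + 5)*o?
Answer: 1/12133 ≈ 8.2420e-5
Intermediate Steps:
Y(o) = o*(5 + o) (Y(o) = (5 + o)*o = o*(5 + o))
1/(Y(91) + 3397) = 1/(91*(5 + 91) + 3397) = 1/(91*96 + 3397) = 1/(8736 + 3397) = 1/12133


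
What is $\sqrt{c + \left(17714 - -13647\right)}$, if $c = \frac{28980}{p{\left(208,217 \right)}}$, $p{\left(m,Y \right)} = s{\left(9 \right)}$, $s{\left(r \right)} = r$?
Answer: $\sqrt{34581} \approx 185.96$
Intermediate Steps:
$p{\left(m,Y \right)} = 9$
$c = 3220$ ($c = \frac{28980}{9} = 28980 \cdot \frac{1}{9} = 3220$)
$\sqrt{c + \left(17714 - -13647\right)} = \sqrt{3220 + \left(17714 - -13647\right)} = \sqrt{3220 + \left(17714 + 13647\right)} = \sqrt{3220 + 31361} = \sqrt{34581}$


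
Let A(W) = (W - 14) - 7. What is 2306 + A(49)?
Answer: 2334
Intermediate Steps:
A(W) = -21 + W (A(W) = (-14 + W) - 7 = -21 + W)
2306 + A(49) = 2306 + (-21 + 49) = 2306 + 28 = 2334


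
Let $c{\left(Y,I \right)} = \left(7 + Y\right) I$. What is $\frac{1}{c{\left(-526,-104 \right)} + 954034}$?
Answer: $\frac{1}{1008010} \approx 9.9205 \cdot 10^{-7}$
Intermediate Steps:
$c{\left(Y,I \right)} = I \left(7 + Y\right)$
$\frac{1}{c{\left(-526,-104 \right)} + 954034} = \frac{1}{- 104 \left(7 - 526\right) + 954034} = \frac{1}{\left(-104\right) \left(-519\right) + 954034} = \frac{1}{53976 + 954034} = \frac{1}{1008010}$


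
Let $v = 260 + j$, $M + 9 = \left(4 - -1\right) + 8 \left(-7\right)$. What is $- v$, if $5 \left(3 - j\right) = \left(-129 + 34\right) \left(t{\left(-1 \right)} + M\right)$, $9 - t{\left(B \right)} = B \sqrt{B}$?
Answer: $706 - 19 i \approx 706.0 - 19.0 i$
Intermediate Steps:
$t{\left(B \right)} = 9 - B^{\frac{3}{2}}$ ($t{\left(B \right)} = 9 - B \sqrt{B} = 9 - B^{\frac{3}{2}}$)
$M = -60$ ($M = -9 + \left(\left(4 - -1\right) + 8 \left(-7\right)\right) = -9 + \left(\left(4 + 1\right) - 56\right) = -9 + \left(5 - 56\right) = -9 - 51 = -60$)
$j = -966 + 19 i$ ($j = 3 - \frac{\left(-129 + 34\right) \left(\left(9 - \left(-1\right)^{\frac{3}{2}}\right) - 60\right)}{5} = 3 - \frac{\left(-95\right) \left(\left(9 - - i\right) - 60\right)}{5} = 3 - \frac{\left(-95\right) \left(\left(9 + i\right) - 60\right)}{5} = 3 - \frac{\left(-95\right) \left(-51 + i\right)}{5} = 3 - \frac{4845 - 95 i}{5} = 3 - \left(969 - 19 i\right) = -966 + 19 i \approx -966.0 + 19.0 i$)
$v = -706 + 19 i$ ($v = 260 - \left(966 - 19 i\right) = -706 + 19 i \approx -706.0 + 19.0 i$)
$- v = - (-706 + 19 i) = 706 - 19 i$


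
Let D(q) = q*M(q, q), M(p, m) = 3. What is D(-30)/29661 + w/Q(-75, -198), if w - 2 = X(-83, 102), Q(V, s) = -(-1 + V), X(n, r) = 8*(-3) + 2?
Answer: -50005/187853 ≈ -0.26619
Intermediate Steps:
X(n, r) = -22 (X(n, r) = -24 + 2 = -22)
Q(V, s) = 1 - V
w = -20 (w = 2 - 22 = -20)
D(q) = 3*q (D(q) = q*3 = 3*q)
D(-30)/29661 + w/Q(-75, -198) = (3*(-30))/29661 - 20/(1 - 1*(-75)) = -90*1/29661 - 20/(1 + 75) = -30/9887 - 20/76 = -30/9887 - 20*1/76 = -30/9887 - 5/19 = -50005/187853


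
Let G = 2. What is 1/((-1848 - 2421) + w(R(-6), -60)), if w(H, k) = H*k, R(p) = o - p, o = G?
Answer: -1/4749 ≈ -0.00021057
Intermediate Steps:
o = 2
R(p) = 2 - p
1/((-1848 - 2421) + w(R(-6), -60)) = 1/((-1848 - 2421) + (2 - 1*(-6))*(-60)) = 1/(-4269 + (2 + 6)*(-60)) = 1/(-4269 + 8*(-60)) = 1/(-4269 - 480) = 1/(-4749) = -1/4749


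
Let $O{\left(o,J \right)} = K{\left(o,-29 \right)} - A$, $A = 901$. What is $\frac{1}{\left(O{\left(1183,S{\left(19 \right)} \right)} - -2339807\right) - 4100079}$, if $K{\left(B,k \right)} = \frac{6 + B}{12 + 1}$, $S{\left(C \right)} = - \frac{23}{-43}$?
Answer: $- \frac{13}{22894060} \approx -5.6783 \cdot 10^{-7}$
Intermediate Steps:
$S{\left(C \right)} = \frac{23}{43}$ ($S{\left(C \right)} = \left(-23\right) \left(- \frac{1}{43}\right) = \frac{23}{43}$)
$K{\left(B,k \right)} = \frac{6}{13} + \frac{B}{13}$ ($K{\left(B,k \right)} = \frac{6 + B}{13} = \left(6 + B\right) \frac{1}{13} = \frac{6}{13} + \frac{B}{13}$)
$O{\left(o,J \right)} = - \frac{11707}{13} + \frac{o}{13}$ ($O{\left(o,J \right)} = \left(\frac{6}{13} + \frac{o}{13}\right) - 901 = - \frac{11707}{13} + \frac{o}{13}$)
$\frac{1}{\left(O{\left(1183,S{\left(19 \right)} \right)} - -2339807\right) - 4100079} = \frac{1}{\left(\left(- \frac{11707}{13} + \frac{1}{13} \cdot 1183\right) - -2339807\right) - 4100079} = \frac{1}{\left(\left(- \frac{11707}{13} + 91\right) + 2339807\right) - 4100079} = \frac{1}{\left(- \frac{10524}{13} + 2339807\right) - 4100079} = \frac{1}{\frac{30406967}{13} - 4100079} = \frac{1}{- \frac{22894060}{13}} = - \frac{13}{22894060}$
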